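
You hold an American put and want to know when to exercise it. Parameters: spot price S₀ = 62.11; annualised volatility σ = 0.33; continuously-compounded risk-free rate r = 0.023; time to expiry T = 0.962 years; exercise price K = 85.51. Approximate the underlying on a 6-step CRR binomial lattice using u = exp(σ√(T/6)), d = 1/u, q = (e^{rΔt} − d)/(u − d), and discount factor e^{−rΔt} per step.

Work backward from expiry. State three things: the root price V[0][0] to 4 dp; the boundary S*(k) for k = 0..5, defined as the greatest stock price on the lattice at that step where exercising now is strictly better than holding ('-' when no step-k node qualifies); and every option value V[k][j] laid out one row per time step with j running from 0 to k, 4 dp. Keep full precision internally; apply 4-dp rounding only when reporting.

price = 24.4856
boundary = - 54.4221 47.6857 54.4221 62.1100 70.8840
tree:
24.4856
31.0879 17.5485
37.8243 23.8745 10.8562
43.7268 31.0879 16.2731 5.0936
48.8987 37.8243 23.4000 8.7067 1.2335
53.4304 43.7268 31.0879 14.6260 2.3853 0.0000
57.4012 48.8987 37.8243 23.4000 4.6126 0.0000 0.0000

Δt=0.16033, u=1.14127, d=0.87622, q=0.48095, disc=e^(-rΔt)=0.99632
k=6 terminal: V=max(K-S,0) → 57.4012 48.8987 37.8243 23.4000 4.6126 0.0000 0.0000
k=5: j=0 S=32.0796 intr=53.4304 cont=53.1157 V=53.4304[EX]; j=1 S=41.7832 intr=43.7268 cont=43.4120 V=43.7268[EX]; j=2 S=54.4221 intr=31.0879 cont=30.7732 V=31.0879[EX]; j=3 S=70.8840 intr=14.6260 cont=14.3113 V=14.6260[EX]; j=4 S=92.3254 intr=0.0000 cont=2.3853 V=2.3853[hold]; j=5 S=120.2526 intr=0.0000 cont=0.0000 V=0.0000[hold]  S*(5)=70.8840
k=4: j=0 S=36.6113 intr=48.8987 cont=48.5839 V=48.8987[EX]; j=1 S=47.6857 intr=37.8243 cont=37.5095 V=37.8243[EX]; j=2 S=62.1100 intr=23.4000 cont=23.0852 V=23.4000[EX]; j=3 S=80.8974 intr=4.6126 cont=8.7067 V=8.7067[hold]; j=4 S=105.3678 intr=0.0000 cont=1.2335 V=1.2335[hold]  S*(4)=62.1100
k=3: j=0 S=41.7832 intr=43.7268 cont=43.4120 V=43.7268[EX]; j=1 S=54.4221 intr=31.0879 cont=30.7732 V=31.0879[EX]; j=2 S=70.8840 intr=14.6260 cont=16.2731 V=16.2731[hold]; j=3 S=92.3254 intr=0.0000 cont=5.0936 V=5.0936[hold]  S*(3)=54.4221
k=2: j=0 S=47.6857 intr=37.8243 cont=37.5095 V=37.8243[EX]; j=1 S=62.1100 intr=23.4000 cont=23.8745 V=23.8745[hold]; j=2 S=80.8974 intr=4.6126 cont=10.8562 V=10.8562[hold]  S*(2)=47.6857
k=1: j=0 S=54.4221 intr=31.0879 cont=31.0006 V=31.0879[EX]; j=1 S=70.8840 intr=14.6260 cont=17.5485 V=17.5485[hold]  S*(1)=54.4221
k=0: j=0 S=62.1100 intr=23.4000 cont=24.4856 V=24.4856[hold]  S*(0)=-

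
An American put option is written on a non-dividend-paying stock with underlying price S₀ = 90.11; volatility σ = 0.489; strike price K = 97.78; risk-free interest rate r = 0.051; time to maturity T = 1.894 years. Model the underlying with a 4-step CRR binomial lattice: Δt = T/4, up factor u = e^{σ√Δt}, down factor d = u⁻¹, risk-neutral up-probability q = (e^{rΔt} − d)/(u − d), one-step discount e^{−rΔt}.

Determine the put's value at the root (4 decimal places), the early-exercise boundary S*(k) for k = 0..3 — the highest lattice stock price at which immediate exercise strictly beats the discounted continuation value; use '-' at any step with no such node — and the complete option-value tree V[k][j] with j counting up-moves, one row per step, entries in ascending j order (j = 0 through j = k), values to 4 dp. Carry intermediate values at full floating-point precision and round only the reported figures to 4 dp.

price = 24.5239
boundary = - - 45.9731 64.3633
tree:
24.5239
36.3845 11.4872
51.8069 19.6759 2.1923
64.9426 33.4167 4.1006 0.0000
74.3251 51.8069 7.6700 0.0000 0.0000

Δt=0.47350  u=1.40002  d=0.71427  q=0.45231  discount=0.97614
step 4 (expiry): payoffs max(K−S,0) = 74.3251 51.8069 7.6700 0.0000 0.0000
step 3: (k=3,j=0): S=32.8374, (K−S)⁺=64.9426, hold=62.6096 ⇒ V=64.9426 exercise | (k=3,j=1): S=64.3633, (K−S)⁺=33.4167, hold=31.0837 ⇒ V=33.4167 exercise | (k=3,j=2): S=126.1559, (K−S)⁺=0.0000, hold=4.1006 ⇒ V=4.1006 continue | (k=3,j=3): S=247.2731, (K−S)⁺=0.0000, hold=0.0000 ⇒ V=0.0000 continue  boundary S*=64.3633
step 2: (k=2,j=0): S=45.9731, (K−S)⁺=51.8069, hold=49.4739 ⇒ V=51.8069 exercise | (k=2,j=1): S=90.1100, (K−S)⁺=7.6700, hold=19.6759 ⇒ V=19.6759 continue | (k=2,j=2): S=176.6210, (K−S)⁺=0.0000, hold=2.1923 ⇒ V=2.1923 continue  boundary S*=45.9731
step 1: (k=1,j=0): S=64.3633, (K−S)⁺=33.4167, hold=36.3845 ⇒ V=36.3845 continue | (k=1,j=1): S=126.1559, (K−S)⁺=0.0000, hold=11.4872 ⇒ V=11.4872 continue  boundary S*=-
step 0: (k=0,j=0): S=90.1100, (K−S)⁺=7.6700, hold=24.5239 ⇒ V=24.5239 continue  boundary S*=-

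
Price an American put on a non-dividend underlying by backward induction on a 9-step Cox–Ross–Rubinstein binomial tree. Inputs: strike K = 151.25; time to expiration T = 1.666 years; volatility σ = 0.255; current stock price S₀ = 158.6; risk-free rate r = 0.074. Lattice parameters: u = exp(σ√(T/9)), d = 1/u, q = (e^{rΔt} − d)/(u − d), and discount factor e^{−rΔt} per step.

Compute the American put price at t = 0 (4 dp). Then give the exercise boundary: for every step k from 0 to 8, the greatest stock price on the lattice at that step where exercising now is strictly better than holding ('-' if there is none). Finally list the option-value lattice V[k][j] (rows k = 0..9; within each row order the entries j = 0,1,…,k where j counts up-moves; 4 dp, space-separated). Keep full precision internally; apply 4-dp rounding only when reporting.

Δt=0.18511  u=1.11596  d=0.89609  q=0.53533  discount=0.98640
step 9 (expiry): payoffs max(K−S,0) = 92.1653 77.6682 59.6142 37.1303 9.1299 0.0000 0.0000 0.0000 0.0000 0.0000
step 8: (k=8,j=0): S=65.9360, (K−S)⁺=85.3140, hold=83.2563 ⇒ V=85.3140 exercise | (k=8,j=1): S=82.1141, (K−S)⁺=69.1359, hold=67.0782 ⇒ V=69.1359 exercise | (k=8,j=2): S=102.2617, (K−S)⁺=48.9883, hold=46.9306 ⇒ V=48.9883 exercise | (k=8,j=3): S=127.3527, (K−S)⁺=23.8973, hold=21.8396 ⇒ V=23.8973 exercise | (k=8,j=4): S=158.6000, (K−S)⁺=0.0000, hold=4.1847 ⇒ V=4.1847 continue | (k=8,j=5): S=197.5142, (K−S)⁺=0.0000, hold=0.0000 ⇒ V=0.0000 continue | (k=8,j=6): S=245.9764, (K−S)⁺=0.0000, hold=0.0000 ⇒ V=0.0000 continue | (k=8,j=7): S=306.3293, (K−S)⁺=0.0000, hold=0.0000 ⇒ V=0.0000 continue | (k=8,j=8): S=381.4905, (K−S)⁺=0.0000, hold=0.0000 ⇒ V=0.0000 continue  boundary S*=127.3527
step 7: (k=7,j=0): S=73.5818, (K−S)⁺=77.6682, hold=75.6105 ⇒ V=77.6682 exercise | (k=7,j=1): S=91.6358, (K−S)⁺=59.6142, hold=57.5564 ⇒ V=59.6142 exercise | (k=7,j=2): S=114.1197, (K−S)⁺=37.1303, hold=35.0726 ⇒ V=37.1303 exercise | (k=7,j=3): S=142.1201, (K−S)⁺=9.1299, hold=13.1630 ⇒ V=13.1630 continue | (k=7,j=4): S=176.9908, (K−S)⁺=0.0000, hold=1.9180 ⇒ V=1.9180 continue | (k=7,j=5): S=220.4174, (K−S)⁺=0.0000, hold=0.0000 ⇒ V=0.0000 continue | (k=7,j=6): S=274.4992, (K−S)⁺=0.0000, hold=0.0000 ⇒ V=0.0000 continue | (k=7,j=7): S=341.8505, (K−S)⁺=0.0000, hold=0.0000 ⇒ V=0.0000 continue  boundary S*=114.1197
step 6: (k=6,j=0): S=82.1141, (K−S)⁺=69.1359, hold=67.0782 ⇒ V=69.1359 exercise | (k=6,j=1): S=102.2617, (K−S)⁺=48.9883, hold=46.9306 ⇒ V=48.9883 exercise | (k=6,j=2): S=127.3527, (K−S)⁺=23.8973, hold=23.9693 ⇒ V=23.9693 continue | (k=6,j=3): S=158.6000, (K−S)⁺=0.0000, hold=7.0460 ⇒ V=7.0460 continue | (k=6,j=4): S=197.5142, (K−S)⁺=0.0000, hold=0.8791 ⇒ V=0.8791 continue | (k=6,j=5): S=245.9764, (K−S)⁺=0.0000, hold=0.0000 ⇒ V=0.0000 continue | (k=6,j=6): S=306.3293, (K−S)⁺=0.0000, hold=0.0000 ⇒ V=0.0000 continue  boundary S*=102.2617
step 5: (k=5,j=0): S=91.6358, (K−S)⁺=59.6142, hold=57.5564 ⇒ V=59.6142 exercise | (k=5,j=1): S=114.1197, (K−S)⁺=37.1303, hold=35.1106 ⇒ V=37.1303 exercise | (k=5,j=2): S=142.1201, (K−S)⁺=9.1299, hold=14.7069 ⇒ V=14.7069 continue | (k=5,j=3): S=176.9908, (K−S)⁺=0.0000, hold=3.6937 ⇒ V=3.6937 continue | (k=5,j=4): S=220.4174, (K−S)⁺=0.0000, hold=0.4029 ⇒ V=0.4029 continue | (k=5,j=5): S=274.4992, (K−S)⁺=0.0000, hold=0.0000 ⇒ V=0.0000 continue  boundary S*=114.1197
step 4: (k=4,j=0): S=102.2617, (K−S)⁺=48.9883, hold=46.9306 ⇒ V=48.9883 exercise | (k=4,j=1): S=127.3527, (K−S)⁺=23.8973, hold=24.7845 ⇒ V=24.7845 continue | (k=4,j=2): S=158.6000, (K−S)⁺=0.0000, hold=8.6913 ⇒ V=8.6913 continue | (k=4,j=3): S=197.5142, (K−S)⁺=0.0000, hold=1.9058 ⇒ V=1.9058 continue | (k=4,j=4): S=245.9764, (K−S)⁺=0.0000, hold=0.1847 ⇒ V=0.1847 continue  boundary S*=102.2617
step 3: (k=3,j=0): S=114.1197, (K−S)⁺=37.1303, hold=35.5411 ⇒ V=37.1303 exercise | (k=3,j=1): S=142.1201, (K−S)⁺=9.1299, hold=15.9494 ⇒ V=15.9494 continue | (k=3,j=2): S=176.9908, (K−S)⁺=0.0000, hold=4.9900 ⇒ V=4.9900 continue | (k=3,j=3): S=220.4174, (K−S)⁺=0.0000, hold=0.9710 ⇒ V=0.9710 continue  boundary S*=114.1197
step 2: (k=2,j=0): S=127.3527, (K−S)⁺=23.8973, hold=25.4406 ⇒ V=25.4406 continue | (k=2,j=1): S=158.6000, (K−S)⁺=0.0000, hold=9.9453 ⇒ V=9.9453 continue | (k=2,j=2): S=197.5142, (K−S)⁺=0.0000, hold=2.7999 ⇒ V=2.7999 continue  boundary S*=-
step 1: (k=1,j=0): S=142.1201, (K−S)⁺=9.1299, hold=16.9123 ⇒ V=16.9123 continue | (k=1,j=1): S=176.9908, (K−S)⁺=0.0000, hold=6.0369 ⇒ V=6.0369 continue  boundary S*=-
step 0: (k=0,j=0): S=158.6000, (K−S)⁺=0.0000, hold=10.9395 ⇒ V=10.9395 continue  boundary S*=-

price = 10.9395
boundary = - - - 114.1197 102.2617 114.1197 102.2617 114.1197 127.3527
tree:
10.9395
16.9123 6.0369
25.4406 9.9453 2.7999
37.1303 15.9494 4.9900 0.9710
48.9883 24.7845 8.6913 1.9058 0.1847
59.6142 37.1303 14.7069 3.6937 0.4029 0.0000
69.1359 48.9883 23.9693 7.0460 0.8791 0.0000 0.0000
77.6682 59.6142 37.1303 13.1630 1.9180 0.0000 0.0000 0.0000
85.3140 69.1359 48.9883 23.8973 4.1847 0.0000 0.0000 0.0000 0.0000
92.1653 77.6682 59.6142 37.1303 9.1299 0.0000 0.0000 0.0000 0.0000 0.0000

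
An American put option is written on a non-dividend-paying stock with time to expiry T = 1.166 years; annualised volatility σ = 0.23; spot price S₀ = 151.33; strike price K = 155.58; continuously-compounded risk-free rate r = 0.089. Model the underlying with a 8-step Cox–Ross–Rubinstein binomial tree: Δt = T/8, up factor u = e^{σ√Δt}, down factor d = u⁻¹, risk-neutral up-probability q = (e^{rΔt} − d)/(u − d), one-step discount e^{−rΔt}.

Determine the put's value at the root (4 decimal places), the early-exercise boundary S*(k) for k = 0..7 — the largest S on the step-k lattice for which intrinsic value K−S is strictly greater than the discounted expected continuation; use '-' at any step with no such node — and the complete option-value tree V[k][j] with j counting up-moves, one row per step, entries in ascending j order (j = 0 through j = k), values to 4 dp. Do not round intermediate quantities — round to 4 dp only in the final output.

price = 11.7752
boundary = - - 126.9569 116.2845 126.9569 116.2845 126.9569 138.6088
tree:
11.7752
18.6435 6.4863
28.6231 10.9951 2.9850
39.2955 18.0704 5.5200 1.0007
49.0707 28.6231 9.9439 2.0646 0.1621
58.0242 39.2955 17.2962 4.2193 0.3668 0.0000
66.2250 49.0707 28.6231 8.5238 0.8300 0.0000 0.0000
73.7364 58.0242 39.2955 16.9712 1.8782 0.0000 0.0000 0.0000
80.6164 66.2250 49.0707 28.6231 4.2500 0.0000 0.0000 0.0000 0.0000

params: Δt=0.14575 u=1.09178 d=0.91594 q=0.55231 e^(-rΔt)=0.98711
t_8 payoffs: 80.6164 66.2250 49.0707 28.6231 4.2500 0.0000 0.0000 0.0000 0.0000
t_7: node(7,0) S=81.8436 payoff=73.7364 vs cont=71.7313 → 73.7364 [stop]  node(7,1) S=97.5558 payoff=58.0242 vs cont=56.0191 → 58.0242 [stop]  node(7,2) S=116.2845 payoff=39.2955 vs cont=37.2904 → 39.2955 [stop]  node(7,3) S=138.6088 payoff=16.9712 vs cont=14.9661 → 16.9712 [stop]  node(7,4) S=165.2188 payoff=0.0000 vs cont=1.8782 → 1.8782 [wait]  node(7,5) S=196.9374 payoff=0.0000 vs cont=0.0000 → 0.0000 [wait]  node(7,6) S=234.7453 payoff=0.0000 vs cont=0.0000 → 0.0000 [wait]  node(7,7) S=279.8115 payoff=0.0000 vs cont=0.0000 → 0.0000 [wait]  ⇒ S*(7)=138.6088
t_6: node(6,0) S=89.3550 payoff=66.2250 vs cont=64.2199 → 66.2250 [stop]  node(6,1) S=106.5093 payoff=49.0707 vs cont=47.0656 → 49.0707 [stop]  node(6,2) S=126.9569 payoff=28.6231 vs cont=26.6180 → 28.6231 [stop]  node(6,3) S=151.3300 payoff=4.2500 vs cont=8.5238 → 8.5238 [wait]  node(6,4) S=180.3822 payoff=0.0000 vs cont=0.8300 → 0.8300 [wait]  node(6,5) S=215.0119 payoff=0.0000 vs cont=0.0000 → 0.0000 [wait]  node(6,6) S=256.2897 payoff=0.0000 vs cont=0.0000 → 0.0000 [wait]  ⇒ S*(6)=126.9569
t_5: node(5,0) S=97.5558 payoff=58.0242 vs cont=56.0191 → 58.0242 [stop]  node(5,1) S=116.2845 payoff=39.2955 vs cont=37.2904 → 39.2955 [stop]  node(5,2) S=138.6088 payoff=16.9712 vs cont=17.2962 → 17.2962 [wait]  node(5,3) S=165.2188 payoff=0.0000 vs cont=4.2193 → 4.2193 [wait]  node(5,4) S=196.9374 payoff=0.0000 vs cont=0.3668 → 0.3668 [wait]  node(5,5) S=234.7453 payoff=0.0000 vs cont=0.0000 → 0.0000 [wait]  ⇒ S*(5)=116.2845
t_4: node(4,0) S=106.5093 payoff=49.0707 vs cont=47.0656 → 49.0707 [stop]  node(4,1) S=126.9569 payoff=28.6231 vs cont=26.7952 → 28.6231 [stop]  node(4,2) S=151.3300 payoff=4.2500 vs cont=9.9439 → 9.9439 [wait]  node(4,3) S=180.3822 payoff=0.0000 vs cont=2.0646 → 2.0646 [wait]  node(4,4) S=215.0119 payoff=0.0000 vs cont=0.1621 → 0.1621 [wait]  ⇒ S*(4)=126.9569
t_3: node(3,0) S=116.2845 payoff=39.2955 vs cont=37.2904 → 39.2955 [stop]  node(3,1) S=138.6088 payoff=16.9712 vs cont=18.0704 → 18.0704 [wait]  node(3,2) S=165.2188 payoff=0.0000 vs cont=5.5200 → 5.5200 [wait]  node(3,3) S=196.9374 payoff=0.0000 vs cont=1.0007 → 1.0007 [wait]  ⇒ S*(3)=116.2845
t_2: node(2,0) S=126.9569 payoff=28.6231 vs cont=27.2172 → 28.6231 [stop]  node(2,1) S=151.3300 payoff=4.2500 vs cont=10.9951 → 10.9951 [wait]  node(2,2) S=180.3822 payoff=0.0000 vs cont=2.9850 → 2.9850 [wait]  ⇒ S*(2)=126.9569
t_1: node(1,0) S=138.6088 payoff=16.9712 vs cont=18.6435 → 18.6435 [wait]  node(1,1) S=165.2188 payoff=0.0000 vs cont=6.4863 → 6.4863 [wait]  ⇒ S*(1)=-
t_0: node(0,0) S=151.3300 payoff=4.2500 vs cont=11.7752 → 11.7752 [wait]  ⇒ S*(0)=-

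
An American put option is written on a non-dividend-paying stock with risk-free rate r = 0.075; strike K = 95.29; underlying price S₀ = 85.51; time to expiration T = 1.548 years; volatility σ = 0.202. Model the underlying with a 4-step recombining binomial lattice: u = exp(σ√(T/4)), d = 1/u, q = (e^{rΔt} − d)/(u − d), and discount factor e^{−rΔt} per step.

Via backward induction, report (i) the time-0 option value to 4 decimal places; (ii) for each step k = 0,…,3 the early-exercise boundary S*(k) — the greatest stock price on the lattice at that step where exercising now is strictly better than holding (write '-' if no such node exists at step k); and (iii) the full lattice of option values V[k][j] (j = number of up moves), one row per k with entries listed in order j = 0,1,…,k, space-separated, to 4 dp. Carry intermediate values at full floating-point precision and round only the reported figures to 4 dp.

price = 10.8623
boundary = - 75.4123 66.5070 75.4123
tree:
10.8623
19.8777 5.0262
28.7830 10.2433 1.5856
36.6366 19.8777 3.9379 0.0000
43.5629 28.7830 9.7800 0.0000 0.0000

params: Δt=0.38700 u=1.13390 d=0.88191 q=0.58550 e^(-rΔt)=0.97139
t_4 payoffs: 43.5629 28.7830 9.7800 0.0000 0.0000
t_3: node(3,0) S=58.6534 payoff=36.6366 vs cont=33.9106 → 36.6366 [stop]  node(3,1) S=75.4123 payoff=19.8777 vs cont=17.1517 → 19.8777 [stop]  node(3,2) S=96.9598 payoff=0.0000 vs cont=3.9379 → 3.9379 [wait]  node(3,3) S=124.6640 payoff=0.0000 vs cont=0.0000 → 0.0000 [wait]  ⇒ S*(3)=75.4123
t_2: node(2,0) S=66.5070 payoff=28.7830 vs cont=26.0569 → 28.7830 [stop]  node(2,1) S=85.5100 payoff=9.7800 vs cont=10.2433 → 10.2433 [wait]  node(2,2) S=109.9427 payoff=0.0000 vs cont=1.5856 → 1.5856 [wait]  ⇒ S*(2)=66.5070
t_1: node(1,0) S=75.4123 payoff=19.8777 vs cont=17.4151 → 19.8777 [stop]  node(1,1) S=96.9598 payoff=0.0000 vs cont=5.0262 → 5.0262 [wait]  ⇒ S*(1)=75.4123
t_0: node(0,0) S=85.5100 payoff=9.7800 vs cont=10.8623 → 10.8623 [wait]  ⇒ S*(0)=-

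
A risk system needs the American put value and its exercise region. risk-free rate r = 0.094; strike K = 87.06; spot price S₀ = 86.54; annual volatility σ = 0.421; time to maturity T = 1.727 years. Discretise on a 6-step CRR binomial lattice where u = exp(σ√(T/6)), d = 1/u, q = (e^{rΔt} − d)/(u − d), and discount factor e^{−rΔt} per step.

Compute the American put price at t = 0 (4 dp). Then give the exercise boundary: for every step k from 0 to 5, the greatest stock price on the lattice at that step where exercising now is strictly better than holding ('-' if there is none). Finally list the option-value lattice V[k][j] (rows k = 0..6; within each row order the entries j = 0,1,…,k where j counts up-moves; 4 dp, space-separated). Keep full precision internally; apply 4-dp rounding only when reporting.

Δt=0.28783  u=1.25341  d=0.79782  q=0.50397  discount=0.97331
step 6 (expiry): payoffs max(K−S,0) = 64.7417 51.9973 31.9753 0.5200 0.0000 0.0000 0.0000
step 5: (k=5,j=0): S=27.9739, (K−S)⁺=59.0861, hold=56.7622 ⇒ V=59.0861 exercise | (k=5,j=1): S=43.9479, (K−S)⁺=43.1121, hold=40.7881 ⇒ V=43.1121 exercise | (k=5,j=2): S=69.0437, (K−S)⁺=18.0163, hold=15.6923 ⇒ V=18.0163 exercise | (k=5,j=3): S=108.4700, (K−S)⁺=0.0000, hold=0.2510 ⇒ V=0.2510 continue | (k=5,j=4): S=170.4100, (K−S)⁺=0.0000, hold=0.0000 ⇒ V=0.0000 continue | (k=5,j=5): S=267.7199, (K−S)⁺=0.0000, hold=0.0000 ⇒ V=0.0000 continue  boundary S*=69.0437
step 4: (k=4,j=0): S=35.0627, (K−S)⁺=51.9973, hold=49.6733 ⇒ V=51.9973 exercise | (k=4,j=1): S=55.0847, (K−S)⁺=31.9753, hold=29.6513 ⇒ V=31.9753 exercise | (k=4,j=2): S=86.5400, (K−S)⁺=0.5200, hold=8.8212 ⇒ V=8.8212 continue | (k=4,j=3): S=135.9573, (K−S)⁺=0.0000, hold=0.1212 ⇒ V=0.1212 continue | (k=4,j=4): S=213.5934, (K−S)⁺=0.0000, hold=0.0000 ⇒ V=0.0000 continue  boundary S*=55.0847
step 3: (k=3,j=0): S=43.9479, (K−S)⁺=43.1121, hold=40.7881 ⇒ V=43.1121 exercise | (k=3,j=1): S=69.0437, (K−S)⁺=18.0163, hold=19.7642 ⇒ V=19.7642 continue | (k=3,j=2): S=108.4700, (K−S)⁺=0.0000, hold=4.3182 ⇒ V=4.3182 continue | (k=3,j=3): S=170.4100, (K−S)⁺=0.0000, hold=0.0585 ⇒ V=0.0585 continue  boundary S*=43.9479
step 2: (k=2,j=0): S=55.0847, (K−S)⁺=31.9753, hold=30.5087 ⇒ V=31.9753 exercise | (k=2,j=1): S=86.5400, (K−S)⁺=0.5200, hold=11.6601 ⇒ V=11.6601 continue | (k=2,j=2): S=135.9573, (K−S)⁺=0.0000, hold=2.1135 ⇒ V=2.1135 continue  boundary S*=55.0847
step 1: (k=1,j=0): S=69.0437, (K−S)⁺=18.0163, hold=21.1568 ⇒ V=21.1568 continue | (k=1,j=1): S=108.4700, (K−S)⁺=0.0000, hold=6.6661 ⇒ V=6.6661 continue  boundary S*=-
step 0: (k=0,j=0): S=86.5400, (K−S)⁺=0.5200, hold=13.4841 ⇒ V=13.4841 continue  boundary S*=-

price = 13.4841
boundary = - - 55.0847 43.9479 55.0847 69.0437
tree:
13.4841
21.1568 6.6661
31.9753 11.6601 2.1135
43.1121 19.7642 4.3182 0.0585
51.9973 31.9753 8.8212 0.1212 0.0000
59.0861 43.1121 18.0163 0.2510 0.0000 0.0000
64.7417 51.9973 31.9753 0.5200 0.0000 0.0000 0.0000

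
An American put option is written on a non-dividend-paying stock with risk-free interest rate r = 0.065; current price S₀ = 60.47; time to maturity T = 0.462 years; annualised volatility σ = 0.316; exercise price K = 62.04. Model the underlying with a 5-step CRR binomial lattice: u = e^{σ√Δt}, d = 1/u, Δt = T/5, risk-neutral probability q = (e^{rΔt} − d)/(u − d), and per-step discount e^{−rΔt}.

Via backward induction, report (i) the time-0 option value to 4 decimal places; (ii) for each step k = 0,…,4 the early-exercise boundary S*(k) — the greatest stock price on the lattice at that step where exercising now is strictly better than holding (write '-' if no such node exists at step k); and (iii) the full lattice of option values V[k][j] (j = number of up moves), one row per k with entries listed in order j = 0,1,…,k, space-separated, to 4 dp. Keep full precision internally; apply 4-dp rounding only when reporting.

price = 5.4111
boundary = - - 49.9007 45.3305 49.9007
tree:
5.4111
8.2803 2.6890
12.1393 4.6309 0.8349
16.7095 7.7005 1.7049 0.0000
20.8612 12.1393 3.4812 0.0000 0.0000
24.6326 16.7095 7.1082 0.0000 0.0000 0.0000

Δt=0.09240, u=1.10082, d=0.90841, q=0.50731, disc=e^(-rΔt)=0.99401
k=5 terminal: V=max(K-S,0) → 24.6326 16.7095 7.1082 0.0000 0.0000 0.0000
k=4: j=0 S=41.1788 intr=20.8612 cont=20.4897 V=20.8612[EX]; j=1 S=49.9007 intr=12.1393 cont=11.7678 V=12.1393[EX]; j=2 S=60.4700 intr=1.5700 cont=3.4812 V=3.4812[hold]; j=3 S=73.2779 intr=0.0000 cont=0.0000 V=0.0000[hold]; j=4 S=88.7985 intr=0.0000 cont=0.0000 V=0.0000[hold]  S*(4)=49.9007
k=3: j=0 S=45.3305 intr=16.7095 cont=16.3380 V=16.7095[EX]; j=1 S=54.9318 intr=7.1082 cont=7.7005 V=7.7005[hold]; j=2 S=66.5666 intr=0.0000 cont=1.7049 V=1.7049[hold]; j=3 S=80.6658 intr=0.0000 cont=0.0000 V=0.0000[hold]  S*(3)=45.3305
k=2: j=0 S=49.9007 intr=12.1393 cont=12.0664 V=12.1393[EX]; j=1 S=60.4700 intr=1.5700 cont=4.6309 V=4.6309[hold]; j=2 S=73.2779 intr=0.0000 cont=0.8349 V=0.8349[hold]  S*(2)=49.9007
k=1: j=0 S=54.9318 intr=7.1082 cont=8.2803 V=8.2803[hold]; j=1 S=66.5666 intr=0.0000 cont=2.6890 V=2.6890[hold]  S*(1)=-
k=0: j=0 S=60.4700 intr=1.5700 cont=5.4111 V=5.4111[hold]  S*(0)=-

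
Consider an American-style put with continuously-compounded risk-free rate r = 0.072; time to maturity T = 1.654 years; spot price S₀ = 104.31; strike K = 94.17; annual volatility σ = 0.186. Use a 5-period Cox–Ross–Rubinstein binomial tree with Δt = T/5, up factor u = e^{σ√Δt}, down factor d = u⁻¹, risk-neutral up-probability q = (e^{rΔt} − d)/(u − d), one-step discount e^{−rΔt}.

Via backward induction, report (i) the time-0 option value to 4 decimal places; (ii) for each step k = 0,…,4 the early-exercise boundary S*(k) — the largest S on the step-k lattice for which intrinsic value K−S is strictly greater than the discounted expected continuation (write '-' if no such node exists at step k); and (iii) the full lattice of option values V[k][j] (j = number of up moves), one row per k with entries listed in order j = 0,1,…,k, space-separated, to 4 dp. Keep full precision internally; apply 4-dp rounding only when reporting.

price = 2.4300
boundary = - - 84.2182 75.6738 84.2182
tree:
2.4300
5.0046 0.7091
9.9518 1.7114 0.0293
18.4962 4.1282 0.0725 0.0000
26.1736 9.9518 0.1791 0.0000 0.0000
33.0722 18.4962 0.4428 0.0000 0.0000 0.0000

Δt=0.33080  u=1.11291  d=0.89855  q=0.58572  discount=0.97646
step 5 (expiry): payoffs max(K−S,0) = 33.0722 18.4962 0.4428 0.0000 0.0000 0.0000
step 4: (k=4,j=0): S=67.9964, (K−S)⁺=26.1736, hold=23.9572 ⇒ V=26.1736 exercise | (k=4,j=1): S=84.2182, (K−S)⁺=9.9518, hold=7.7354 ⇒ V=9.9518 exercise | (k=4,j=2): S=104.3100, (K−S)⁺=0.0000, hold=0.1791 ⇒ V=0.1791 continue | (k=4,j=3): S=129.1951, (K−S)⁺=0.0000, hold=0.0000 ⇒ V=0.0000 continue | (k=4,j=4): S=160.0171, (K−S)⁺=0.0000, hold=0.0000 ⇒ V=0.0000 continue  boundary S*=84.2182
step 3: (k=3,j=0): S=75.6738, (K−S)⁺=18.4962, hold=16.2798 ⇒ V=18.4962 exercise | (k=3,j=1): S=93.7272, (K−S)⁺=0.4428, hold=4.1282 ⇒ V=4.1282 continue | (k=3,j=2): S=116.0877, (K−S)⁺=0.0000, hold=0.0725 ⇒ V=0.0725 continue | (k=3,j=3): S=143.7826, (K−S)⁺=0.0000, hold=0.0000 ⇒ V=0.0000 continue  boundary S*=75.6738
step 2: (k=2,j=0): S=84.2182, (K−S)⁺=9.9518, hold=9.8433 ⇒ V=9.9518 exercise | (k=2,j=1): S=104.3100, (K−S)⁺=0.0000, hold=1.7114 ⇒ V=1.7114 continue | (k=2,j=2): S=129.1951, (K−S)⁺=0.0000, hold=0.0293 ⇒ V=0.0293 continue  boundary S*=84.2182
step 1: (k=1,j=0): S=93.7272, (K−S)⁺=0.4428, hold=5.0046 ⇒ V=5.0046 continue | (k=1,j=1): S=116.0877, (K−S)⁺=0.0000, hold=0.7091 ⇒ V=0.7091 continue  boundary S*=-
step 0: (k=0,j=0): S=104.3100, (K−S)⁺=0.0000, hold=2.4300 ⇒ V=2.4300 continue  boundary S*=-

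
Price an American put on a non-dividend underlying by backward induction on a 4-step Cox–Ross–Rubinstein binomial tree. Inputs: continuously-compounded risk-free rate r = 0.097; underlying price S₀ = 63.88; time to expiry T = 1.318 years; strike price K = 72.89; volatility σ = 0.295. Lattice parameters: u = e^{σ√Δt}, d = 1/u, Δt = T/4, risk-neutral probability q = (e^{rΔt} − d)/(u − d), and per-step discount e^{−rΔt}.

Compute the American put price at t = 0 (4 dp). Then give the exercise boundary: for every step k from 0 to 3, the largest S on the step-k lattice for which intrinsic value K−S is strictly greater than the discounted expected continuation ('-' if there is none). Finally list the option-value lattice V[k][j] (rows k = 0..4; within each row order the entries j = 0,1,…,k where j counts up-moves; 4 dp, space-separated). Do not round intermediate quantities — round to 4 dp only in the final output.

price = 11.0763
boundary = - 53.9291 45.5283 53.9291
tree:
11.0763
18.9609 5.3587
27.3617 10.2942 1.6872
34.4539 18.9609 3.8990 0.0000
40.4413 27.3617 9.0100 0.0000 0.0000

params: Δt=0.32950 u=1.18452 d=0.84423 q=0.55321 e^(-rΔt)=0.96854
t_4 payoffs: 40.4413 27.3617 9.0100 0.0000 0.0000
t_3: node(3,0) S=38.4361 payoff=34.4539 vs cont=32.1610 → 34.4539 [stop]  node(3,1) S=53.9291 payoff=18.9609 vs cont=16.6681 → 18.9609 [stop]  node(3,2) S=75.6670 payoff=0.0000 vs cont=3.8990 → 3.8990 [wait]  node(3,3) S=106.1672 payoff=0.0000 vs cont=0.0000 → 0.0000 [wait]  ⇒ S*(3)=53.9291
t_2: node(2,0) S=45.5283 payoff=27.3617 vs cont=25.0689 → 27.3617 [stop]  node(2,1) S=63.8800 payoff=9.0100 vs cont=10.2942 → 10.2942 [wait]  node(2,2) S=89.6290 payoff=0.0000 vs cont=1.6872 → 1.6872 [wait]  ⇒ S*(2)=45.5283
t_1: node(1,0) S=53.9291 payoff=18.9609 vs cont=17.3561 → 18.9609 [stop]  node(1,1) S=75.6670 payoff=0.0000 vs cont=5.3587 → 5.3587 [wait]  ⇒ S*(1)=53.9291
t_0: node(0,0) S=63.8800 payoff=9.0100 vs cont=11.0763 → 11.0763 [wait]  ⇒ S*(0)=-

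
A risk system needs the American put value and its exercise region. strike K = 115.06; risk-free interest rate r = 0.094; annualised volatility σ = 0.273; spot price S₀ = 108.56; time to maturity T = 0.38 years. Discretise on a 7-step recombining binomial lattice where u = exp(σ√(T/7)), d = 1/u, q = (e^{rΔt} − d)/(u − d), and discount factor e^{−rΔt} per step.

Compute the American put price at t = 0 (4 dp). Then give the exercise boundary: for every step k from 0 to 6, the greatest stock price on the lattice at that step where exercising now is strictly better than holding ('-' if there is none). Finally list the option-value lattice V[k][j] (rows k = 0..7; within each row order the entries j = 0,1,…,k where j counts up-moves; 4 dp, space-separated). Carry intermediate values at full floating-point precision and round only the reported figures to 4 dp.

Δt=0.05429  u=1.06567  d=0.93837  q=0.52429  discount=0.99491
step 7 (expiry): payoffs max(K−S,0) = 45.5095 36.0742 25.3590 13.1902 0.0000 0.0000 0.0000 0.0000
step 6: (k=6,j=0): S=74.1182, (K−S)⁺=40.9418, hold=40.3562 ⇒ V=40.9418 exercise | (k=6,j=1): S=84.1730, (K−S)⁺=30.8870, hold=30.3013 ⇒ V=30.8870 exercise | (k=6,j=2): S=95.5920, (K−S)⁺=19.4680, hold=18.8824 ⇒ V=19.4680 exercise | (k=6,j=3): S=108.5600, (K−S)⁺=6.5000, hold=6.2427 ⇒ V=6.5000 exercise | (k=6,j=4): S=123.2873, (K−S)⁺=0.0000, hold=0.0000 ⇒ V=0.0000 continue | (k=6,j=5): S=140.0124, (K−S)⁺=0.0000, hold=0.0000 ⇒ V=0.0000 continue | (k=6,j=6): S=159.0066, (K−S)⁺=0.0000, hold=0.0000 ⇒ V=0.0000 continue  boundary S*=108.5600
step 5: (k=5,j=0): S=78.9858, (K−S)⁺=36.0742, hold=35.4886 ⇒ V=36.0742 exercise | (k=5,j=1): S=89.7010, (K−S)⁺=25.3590, hold=24.7734 ⇒ V=25.3590 exercise | (k=5,j=2): S=101.8698, (K−S)⁺=13.1902, hold=12.6045 ⇒ V=13.1902 exercise | (k=5,j=3): S=115.6895, (K−S)⁺=0.0000, hold=3.0764 ⇒ V=3.0764 continue | (k=5,j=4): S=131.3840, (K−S)⁺=0.0000, hold=0.0000 ⇒ V=0.0000 continue | (k=5,j=5): S=149.2076, (K−S)⁺=0.0000, hold=0.0000 ⇒ V=0.0000 continue  boundary S*=101.8698
step 4: (k=4,j=0): S=84.1730, (K−S)⁺=30.8870, hold=30.3013 ⇒ V=30.8870 exercise | (k=4,j=1): S=95.5920, (K−S)⁺=19.4680, hold=18.8824 ⇒ V=19.4680 exercise | (k=4,j=2): S=108.5600, (K−S)⁺=6.5000, hold=7.8474 ⇒ V=7.8474 continue | (k=4,j=3): S=123.2873, (K−S)⁺=0.0000, hold=1.4560 ⇒ V=1.4560 continue | (k=4,j=4): S=140.0124, (K−S)⁺=0.0000, hold=0.0000 ⇒ V=0.0000 continue  boundary S*=95.5920
step 3: (k=3,j=0): S=89.7010, (K−S)⁺=25.3590, hold=24.7734 ⇒ V=25.3590 exercise | (k=3,j=1): S=101.8698, (K−S)⁺=13.1902, hold=13.3074 ⇒ V=13.3074 continue | (k=3,j=2): S=115.6895, (K−S)⁺=0.0000, hold=4.4736 ⇒ V=4.4736 continue | (k=3,j=3): S=131.3840, (K−S)⁺=0.0000, hold=0.6891 ⇒ V=0.6891 continue  boundary S*=89.7010
step 2: (k=2,j=0): S=95.5920, (K−S)⁺=19.4680, hold=18.9435 ⇒ V=19.4680 exercise | (k=2,j=1): S=108.5600, (K−S)⁺=6.5000, hold=8.6317 ⇒ V=8.6317 continue | (k=2,j=2): S=123.2873, (K−S)⁺=0.0000, hold=2.4767 ⇒ V=2.4767 continue  boundary S*=95.5920
step 1: (k=1,j=0): S=101.8698, (K−S)⁺=13.1902, hold=13.7165 ⇒ V=13.7165 continue | (k=1,j=1): S=115.6895, (K−S)⁺=0.0000, hold=5.3772 ⇒ V=5.3772 continue  boundary S*=-
step 0: (k=0,j=0): S=108.5600, (K−S)⁺=6.5000, hold=9.2967 ⇒ V=9.2967 continue  boundary S*=-

price = 9.2967
boundary = - - 95.5920 89.7010 95.5920 101.8698 108.5600
tree:
9.2967
13.7165 5.3772
19.4680 8.6317 2.4767
25.3590 13.3074 4.4736 0.6891
30.8870 19.4680 7.8474 1.4560 0.0000
36.0742 25.3590 13.1902 3.0764 0.0000 0.0000
40.9418 30.8870 19.4680 6.5000 0.0000 0.0000 0.0000
45.5095 36.0742 25.3590 13.1902 0.0000 0.0000 0.0000 0.0000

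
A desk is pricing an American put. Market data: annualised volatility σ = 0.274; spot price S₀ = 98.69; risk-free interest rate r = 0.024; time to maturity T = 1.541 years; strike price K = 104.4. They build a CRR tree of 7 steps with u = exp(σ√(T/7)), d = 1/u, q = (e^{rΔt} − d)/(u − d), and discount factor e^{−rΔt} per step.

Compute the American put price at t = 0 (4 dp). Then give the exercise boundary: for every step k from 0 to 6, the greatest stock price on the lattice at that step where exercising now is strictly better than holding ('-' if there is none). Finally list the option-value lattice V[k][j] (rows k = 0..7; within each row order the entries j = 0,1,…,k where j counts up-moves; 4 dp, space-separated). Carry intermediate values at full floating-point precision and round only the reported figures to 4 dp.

price = 15.1422
boundary = - - - 67.1082 76.3147 67.1082 76.3147
tree:
15.1422
21.2072 8.9546
28.6831 13.6078 4.1784
37.2918 19.9783 7.0837 1.1811
45.3876 28.0853 11.7046 2.3210 0.0000
52.5068 37.2918 18.6466 4.5613 0.0000 0.0000
58.7671 45.3876 28.0853 8.9639 0.0000 0.0000 0.0000
64.2722 52.5068 37.2918 17.6158 0.0000 0.0000 0.0000 0.0000

params: Δt=0.22014 u=1.13719 d=0.87936 q=0.48845 e^(-rΔt)=0.99473
t_7 payoffs: 64.2722 52.5068 37.2918 17.6158 0.0000 0.0000 0.0000 0.0000
t_6: node(6,0) S=45.6329 payoff=58.7671 vs cont=58.2170 → 58.7671 [stop]  node(6,1) S=59.0124 payoff=45.3876 vs cont=44.8375 → 45.3876 [stop]  node(6,2) S=76.3147 payoff=28.0853 vs cont=27.5352 → 28.0853 [stop]  node(6,3) S=98.6900 payoff=5.7100 vs cont=8.9639 → 8.9639 [wait]  node(6,4) S=127.6257 payoff=0.0000 vs cont=0.0000 → 0.0000 [wait]  node(6,5) S=165.0453 payoff=0.0000 vs cont=0.0000 → 0.0000 [wait]  node(6,6) S=213.4363 payoff=0.0000 vs cont=0.0000 → 0.0000 [wait]  ⇒ S*(6)=76.3147
t_5: node(5,0) S=51.8932 payoff=52.5068 vs cont=51.9566 → 52.5068 [stop]  node(5,1) S=67.1082 payoff=37.2918 vs cont=36.7417 → 37.2918 [stop]  node(5,2) S=86.7842 payoff=17.6158 vs cont=18.6466 → 18.6466 [wait]  node(5,3) S=112.2291 payoff=0.0000 vs cont=4.5613 → 4.5613 [wait]  node(5,4) S=145.1345 payoff=0.0000 vs cont=0.0000 → 0.0000 [wait]  node(5,5) S=187.6877 payoff=0.0000 vs cont=0.0000 → 0.0000 [wait]  ⇒ S*(5)=67.1082
t_4: node(4,0) S=59.0124 payoff=45.3876 vs cont=44.8375 → 45.3876 [stop]  node(4,1) S=76.3147 payoff=28.0853 vs cont=28.0360 → 28.0853 [stop]  node(4,2) S=98.6900 payoff=5.7100 vs cont=11.7046 → 11.7046 [wait]  node(4,3) S=127.6257 payoff=0.0000 vs cont=2.3210 → 2.3210 [wait]  node(4,4) S=165.0453 payoff=0.0000 vs cont=0.0000 → 0.0000 [wait]  ⇒ S*(4)=76.3147
t_3: node(3,0) S=67.1082 payoff=37.2918 vs cont=36.7417 → 37.2918 [stop]  node(3,1) S=86.7842 payoff=17.6158 vs cont=19.9783 → 19.9783 [wait]  node(3,2) S=112.2291 payoff=0.0000 vs cont=7.0837 → 7.0837 [wait]  node(3,3) S=145.1345 payoff=0.0000 vs cont=1.1811 → 1.1811 [wait]  ⇒ S*(3)=67.1082
t_2: node(2,0) S=76.3147 payoff=28.0853 vs cont=28.6831 → 28.6831 [wait]  node(2,1) S=98.6900 payoff=5.7100 vs cont=13.6078 → 13.6078 [wait]  node(2,2) S=127.6257 payoff=0.0000 vs cont=4.1784 → 4.1784 [wait]  ⇒ S*(2)=-
t_1: node(1,0) S=86.7842 payoff=17.6158 vs cont=21.2072 → 21.2072 [wait]  node(1,1) S=112.2291 payoff=0.0000 vs cont=8.9546 → 8.9546 [wait]  ⇒ S*(1)=-
t_0: node(0,0) S=98.6900 payoff=5.7100 vs cont=15.1422 → 15.1422 [wait]  ⇒ S*(0)=-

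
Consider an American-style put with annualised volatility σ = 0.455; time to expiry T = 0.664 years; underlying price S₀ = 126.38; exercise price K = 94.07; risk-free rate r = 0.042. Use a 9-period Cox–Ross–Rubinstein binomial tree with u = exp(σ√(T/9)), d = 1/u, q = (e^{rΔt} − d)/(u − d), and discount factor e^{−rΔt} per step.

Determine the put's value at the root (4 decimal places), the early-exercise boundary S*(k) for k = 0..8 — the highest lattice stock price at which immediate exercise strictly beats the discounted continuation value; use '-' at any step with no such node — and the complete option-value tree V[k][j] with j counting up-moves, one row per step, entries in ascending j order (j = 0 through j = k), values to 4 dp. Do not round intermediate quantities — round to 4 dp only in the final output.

Δt=0.07378  u=1.13155  d=0.88374  q=0.48167  discount=0.99691
step 9 (expiry): payoffs max(K−S,0) = 52.5155 40.8635 25.9442 6.8415 0.0000 0.0000 0.0000 0.0000 0.0000 0.0000
step 8: (k=8,j=0): S=47.0210, (K−S)⁺=47.0490, hold=46.7580 ⇒ V=47.0490 exercise | (k=8,j=1): S=60.2058, (K−S)⁺=33.8642, hold=33.5731 ⇒ V=33.8642 exercise | (k=8,j=2): S=77.0877, (K−S)⁺=16.9823, hold=16.6913 ⇒ V=16.9823 exercise | (k=8,j=3): S=98.7033, (K−S)⁺=0.0000, hold=3.5352 ⇒ V=3.5352 continue | (k=8,j=4): S=126.3800, (K−S)⁺=0.0000, hold=0.0000 ⇒ V=0.0000 continue | (k=8,j=5): S=161.8173, (K−S)⁺=0.0000, hold=0.0000 ⇒ V=0.0000 continue | (k=8,j=6): S=207.1914, (K−S)⁺=0.0000, hold=0.0000 ⇒ V=0.0000 continue | (k=8,j=7): S=265.2884, (K−S)⁺=0.0000, hold=0.0000 ⇒ V=0.0000 continue | (k=8,j=8): S=339.6761, (K−S)⁺=0.0000, hold=0.0000 ⇒ V=0.0000 continue  boundary S*=77.0877
step 7: (k=7,j=0): S=53.2065, (K−S)⁺=40.8635, hold=40.5724 ⇒ V=40.8635 exercise | (k=7,j=1): S=68.1258, (K−S)⁺=25.9442, hold=25.6531 ⇒ V=25.9442 exercise | (k=7,j=2): S=87.2285, (K−S)⁺=6.8415, hold=10.4728 ⇒ V=10.4728 continue | (k=7,j=3): S=111.6876, (K−S)⁺=0.0000, hold=1.8267 ⇒ V=1.8267 continue | (k=7,j=4): S=143.0051, (K−S)⁺=0.0000, hold=0.0000 ⇒ V=0.0000 continue | (k=7,j=5): S=183.1042, (K−S)⁺=0.0000, hold=0.0000 ⇒ V=0.0000 continue | (k=7,j=6): S=234.4472, (K−S)⁺=0.0000, hold=0.0000 ⇒ V=0.0000 continue | (k=7,j=7): S=300.1868, (K−S)⁺=0.0000, hold=0.0000 ⇒ V=0.0000 continue  boundary S*=68.1258
step 6: (k=6,j=0): S=60.2058, (K−S)⁺=33.8642, hold=33.5731 ⇒ V=33.8642 exercise | (k=6,j=1): S=77.0877, (K−S)⁺=16.9823, hold=18.4349 ⇒ V=18.4349 continue | (k=6,j=2): S=98.7033, (K−S)⁺=0.0000, hold=6.2888 ⇒ V=6.2888 continue | (k=6,j=3): S=126.3800, (K−S)⁺=0.0000, hold=0.9439 ⇒ V=0.9439 continue | (k=6,j=4): S=161.8173, (K−S)⁺=0.0000, hold=0.0000 ⇒ V=0.0000 continue | (k=6,j=5): S=207.1914, (K−S)⁺=0.0000, hold=0.0000 ⇒ V=0.0000 continue | (k=6,j=6): S=265.2884, (K−S)⁺=0.0000, hold=0.0000 ⇒ V=0.0000 continue  boundary S*=60.2058
step 5: (k=5,j=0): S=68.1258, (K−S)⁺=25.9442, hold=26.3507 ⇒ V=26.3507 continue | (k=5,j=1): S=87.2285, (K−S)⁺=6.8415, hold=12.5456 ⇒ V=12.5456 continue | (k=5,j=2): S=111.6876, (K−S)⁺=0.0000, hold=3.7029 ⇒ V=3.7029 continue | (k=5,j=3): S=143.0051, (K−S)⁺=0.0000, hold=0.4878 ⇒ V=0.4878 continue | (k=5,j=4): S=183.1042, (K−S)⁺=0.0000, hold=0.0000 ⇒ V=0.0000 continue | (k=5,j=5): S=234.4472, (K−S)⁺=0.0000, hold=0.0000 ⇒ V=0.0000 continue  boundary S*=-
step 4: (k=4,j=0): S=77.0877, (K−S)⁺=16.9823, hold=19.6403 ⇒ V=19.6403 continue | (k=4,j=1): S=98.7033, (K−S)⁺=0.0000, hold=8.2607 ⇒ V=8.2607 continue | (k=4,j=2): S=126.3800, (K−S)⁺=0.0000, hold=2.1476 ⇒ V=2.1476 continue | (k=4,j=3): S=161.8173, (K−S)⁺=0.0000, hold=0.2520 ⇒ V=0.2520 continue | (k=4,j=4): S=207.1914, (K−S)⁺=0.0000, hold=0.0000 ⇒ V=0.0000 continue  boundary S*=-
step 3: (k=3,j=0): S=87.2285, (K−S)⁺=6.8415, hold=14.1153 ⇒ V=14.1153 continue | (k=3,j=1): S=111.6876, (K−S)⁺=0.0000, hold=5.2998 ⇒ V=5.2998 continue | (k=3,j=2): S=143.0051, (K−S)⁺=0.0000, hold=1.2307 ⇒ V=1.2307 continue | (k=3,j=3): S=183.1042, (K−S)⁺=0.0000, hold=0.1302 ⇒ V=0.1302 continue  boundary S*=-
step 2: (k=2,j=0): S=98.7033, (K−S)⁺=0.0000, hold=9.8386 ⇒ V=9.8386 continue | (k=2,j=1): S=126.3800, (K−S)⁺=0.0000, hold=3.3295 ⇒ V=3.3295 continue | (k=2,j=2): S=161.8173, (K−S)⁺=0.0000, hold=0.6985 ⇒ V=0.6985 continue  boundary S*=-
step 1: (k=1,j=0): S=111.6876, (K−S)⁺=0.0000, hold=6.6827 ⇒ V=6.6827 continue | (k=1,j=1): S=143.0051, (K−S)⁺=0.0000, hold=2.0559 ⇒ V=2.0559 continue  boundary S*=-
step 0: (k=0,j=0): S=126.3800, (K−S)⁺=0.0000, hold=4.4403 ⇒ V=4.4403 continue  boundary S*=-

price = 4.4403
boundary = - - - - - - 60.2058 68.1258 77.0877
tree:
4.4403
6.6827 2.0559
9.8386 3.3295 0.6985
14.1153 5.2998 1.2307 0.1302
19.6403 8.2607 2.1476 0.2520 0.0000
26.3507 12.5456 3.7029 0.4878 0.0000 0.0000
33.8642 18.4349 6.2888 0.9439 0.0000 0.0000 0.0000
40.8635 25.9442 10.4728 1.8267 0.0000 0.0000 0.0000 0.0000
47.0490 33.8642 16.9823 3.5352 0.0000 0.0000 0.0000 0.0000 0.0000
52.5155 40.8635 25.9442 6.8415 0.0000 0.0000 0.0000 0.0000 0.0000 0.0000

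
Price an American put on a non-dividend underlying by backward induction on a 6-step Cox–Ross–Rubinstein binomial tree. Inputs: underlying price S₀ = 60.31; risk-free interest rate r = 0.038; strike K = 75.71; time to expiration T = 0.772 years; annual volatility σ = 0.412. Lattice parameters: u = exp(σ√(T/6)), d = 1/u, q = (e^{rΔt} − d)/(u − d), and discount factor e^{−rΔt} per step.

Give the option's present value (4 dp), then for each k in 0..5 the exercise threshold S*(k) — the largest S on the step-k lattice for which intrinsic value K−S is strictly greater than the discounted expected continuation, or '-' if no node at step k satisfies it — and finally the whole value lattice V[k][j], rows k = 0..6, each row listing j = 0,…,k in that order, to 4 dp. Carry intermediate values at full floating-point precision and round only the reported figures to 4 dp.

price = 18.2053
boundary = - - 44.8771 52.0244 44.8771 52.0244
tree:
18.2053
24.1648 11.9260
30.8329 17.1777 6.3504
36.9983 23.6856 10.2928 2.1382
42.3166 30.8329 16.0711 4.1293 0.0000
46.9043 36.9983 23.6856 7.9744 0.0000 0.0000
50.8617 42.3166 30.8329 15.4000 0.0000 0.0000 0.0000

Δt=0.12867  u=1.15926  d=0.86262  q=0.47964  discount=0.99512
step 6 (expiry): payoffs max(K−S,0) = 50.8617 42.3166 30.8329 15.4000 0.0000 0.0000 0.0000
step 5: (k=5,j=0): S=28.8057, (K−S)⁺=46.9043, hold=46.5350 ⇒ V=46.9043 exercise | (k=5,j=1): S=38.7117, (K−S)⁺=36.9983, hold=36.6290 ⇒ V=36.9983 exercise | (k=5,j=2): S=52.0244, (K−S)⁺=23.6856, hold=23.3163 ⇒ V=23.6856 exercise | (k=5,j=3): S=69.9152, (K−S)⁺=5.7948, hold=7.9744 ⇒ V=7.9744 continue | (k=5,j=4): S=93.9585, (K−S)⁺=0.0000, hold=0.0000 ⇒ V=0.0000 continue | (k=5,j=5): S=126.2700, (K−S)⁺=0.0000, hold=0.0000 ⇒ V=0.0000 continue  boundary S*=52.0244
step 4: (k=4,j=0): S=33.3934, (K−S)⁺=42.3166, hold=41.9473 ⇒ V=42.3166 exercise | (k=4,j=1): S=44.8771, (K−S)⁺=30.8329, hold=30.4636 ⇒ V=30.8329 exercise | (k=4,j=2): S=60.3100, (K−S)⁺=15.4000, hold=16.0711 ⇒ V=16.0711 continue | (k=4,j=3): S=81.0501, (K−S)⁺=0.0000, hold=4.1293 ⇒ V=4.1293 continue | (k=4,j=4): S=108.9226, (K−S)⁺=0.0000, hold=0.0000 ⇒ V=0.0000 continue  boundary S*=44.8771
step 3: (k=3,j=0): S=38.7117, (K−S)⁺=36.9983, hold=36.6290 ⇒ V=36.9983 exercise | (k=3,j=1): S=52.0244, (K−S)⁺=23.6856, hold=23.6366 ⇒ V=23.6856 exercise | (k=3,j=2): S=69.9152, (K−S)⁺=5.7948, hold=10.2928 ⇒ V=10.2928 continue | (k=3,j=3): S=93.9585, (K−S)⁺=0.0000, hold=2.1382 ⇒ V=2.1382 continue  boundary S*=52.0244
step 2: (k=2,j=0): S=44.8771, (K−S)⁺=30.8329, hold=30.4636 ⇒ V=30.8329 exercise | (k=2,j=1): S=60.3100, (K−S)⁺=15.4000, hold=17.1777 ⇒ V=17.1777 continue | (k=2,j=2): S=81.0501, (K−S)⁺=0.0000, hold=6.3504 ⇒ V=6.3504 continue  boundary S*=44.8771
step 1: (k=1,j=0): S=52.0244, (K−S)⁺=23.6856, hold=24.1648 ⇒ V=24.1648 continue | (k=1,j=1): S=69.9152, (K−S)⁺=5.7948, hold=11.9260 ⇒ V=11.9260 continue  boundary S*=-
step 0: (k=0,j=0): S=60.3100, (K−S)⁺=15.4000, hold=18.2053 ⇒ V=18.2053 continue  boundary S*=-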